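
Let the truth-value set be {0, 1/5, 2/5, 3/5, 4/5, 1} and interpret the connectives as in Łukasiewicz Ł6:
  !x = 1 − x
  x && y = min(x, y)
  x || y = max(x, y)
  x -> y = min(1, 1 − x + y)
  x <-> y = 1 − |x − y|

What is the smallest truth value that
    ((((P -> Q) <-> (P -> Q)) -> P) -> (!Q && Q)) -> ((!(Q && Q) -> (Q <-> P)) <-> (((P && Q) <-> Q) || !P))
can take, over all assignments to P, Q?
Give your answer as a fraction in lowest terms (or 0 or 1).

Take P = 1/5, Q = 2/5:
P -> Q = 1/5 -> 2/5 = 1
P -> Q = 1/5 -> 2/5 = 1
(P -> Q) <-> (P -> Q) = 1 <-> 1 = 1
((P -> Q) <-> (P -> Q)) -> P = 1 -> 1/5 = 1/5
!Q = !2/5 = 3/5
!Q && Q = 3/5 && 2/5 = 2/5
(((P -> Q) <-> (P -> Q)) -> P) -> (!Q && Q) = 1/5 -> 2/5 = 1
Q && Q = 2/5 && 2/5 = 2/5
!(Q && Q) = !2/5 = 3/5
Q <-> P = 2/5 <-> 1/5 = 4/5
!(Q && Q) -> (Q <-> P) = 3/5 -> 4/5 = 1
P && Q = 1/5 && 2/5 = 1/5
(P && Q) <-> Q = 1/5 <-> 2/5 = 4/5
!P = !1/5 = 4/5
((P && Q) <-> Q) || !P = 4/5 || 4/5 = 4/5
(!(Q && Q) -> (Q <-> P)) <-> (((P && Q) <-> Q) || !P) = 1 <-> 4/5 = 4/5
((((P -> Q) <-> (P -> Q)) -> P) -> (!Q && Q)) -> ((!(Q && Q) -> (Q <-> P)) <-> (((P && Q) <-> Q) || !P)) = 1 -> 4/5 = 4/5
No assignment yields a value below 4/5, so this is the minimum.

4/5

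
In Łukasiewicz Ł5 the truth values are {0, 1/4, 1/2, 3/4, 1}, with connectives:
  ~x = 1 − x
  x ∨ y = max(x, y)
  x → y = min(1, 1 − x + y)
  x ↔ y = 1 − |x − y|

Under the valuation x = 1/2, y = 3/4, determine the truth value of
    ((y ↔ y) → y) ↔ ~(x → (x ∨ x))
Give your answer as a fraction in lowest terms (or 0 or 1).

1/4

y ↔ y = 3/4 ↔ 3/4 = 1
(y ↔ y) → y = 1 → 3/4 = 3/4
x ∨ x = 1/2 ∨ 1/2 = 1/2
x → (x ∨ x) = 1/2 → 1/2 = 1
~(x → (x ∨ x)) = ~1 = 0
((y ↔ y) → y) ↔ ~(x → (x ∨ x)) = 3/4 ↔ 0 = 1/4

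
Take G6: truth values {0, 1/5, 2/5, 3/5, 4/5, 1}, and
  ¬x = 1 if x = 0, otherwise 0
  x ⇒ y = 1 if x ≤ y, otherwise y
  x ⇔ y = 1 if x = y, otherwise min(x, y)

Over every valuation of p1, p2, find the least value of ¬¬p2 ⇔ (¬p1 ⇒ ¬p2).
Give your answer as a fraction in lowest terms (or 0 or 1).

Take p1 = 0, p2 = 0:
¬p2 = ¬0 = 1
¬¬p2 = ¬1 = 0
¬p1 = ¬0 = 1
¬p2 = ¬0 = 1
¬p1 ⇒ ¬p2 = 1 ⇒ 1 = 1
¬¬p2 ⇔ (¬p1 ⇒ ¬p2) = 0 ⇔ 1 = 0
No assignment yields a value below 0, so this is the minimum.

0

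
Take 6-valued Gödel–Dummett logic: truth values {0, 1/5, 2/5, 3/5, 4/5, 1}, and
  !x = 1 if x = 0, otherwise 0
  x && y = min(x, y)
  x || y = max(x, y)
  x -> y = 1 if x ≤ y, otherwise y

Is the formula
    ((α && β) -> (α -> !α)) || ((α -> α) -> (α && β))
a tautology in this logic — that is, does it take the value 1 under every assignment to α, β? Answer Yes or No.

No

Counterexample: take α = 1/5, β = 1/5.
α && β = 1/5 && 1/5 = 1/5
!α = !1/5 = 0
α -> !α = 1/5 -> 0 = 0
(α && β) -> (α -> !α) = 1/5 -> 0 = 0
α -> α = 1/5 -> 1/5 = 1
α && β = 1/5 && 1/5 = 1/5
(α -> α) -> (α && β) = 1 -> 1/5 = 1/5
((α && β) -> (α -> !α)) || ((α -> α) -> (α && β)) = 0 || 1/5 = 1/5
This gives 1/5 ≠ 1.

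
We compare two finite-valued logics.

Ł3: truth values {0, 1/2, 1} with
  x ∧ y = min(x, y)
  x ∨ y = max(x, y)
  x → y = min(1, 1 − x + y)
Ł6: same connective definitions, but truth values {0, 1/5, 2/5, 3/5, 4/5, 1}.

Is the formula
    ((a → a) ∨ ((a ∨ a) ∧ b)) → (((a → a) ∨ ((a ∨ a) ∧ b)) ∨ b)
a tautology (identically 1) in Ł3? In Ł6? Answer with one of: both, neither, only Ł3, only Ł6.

both

In Ł3: every assignment gives 1 — tautology.
In Ł6: every assignment gives 1 — tautology.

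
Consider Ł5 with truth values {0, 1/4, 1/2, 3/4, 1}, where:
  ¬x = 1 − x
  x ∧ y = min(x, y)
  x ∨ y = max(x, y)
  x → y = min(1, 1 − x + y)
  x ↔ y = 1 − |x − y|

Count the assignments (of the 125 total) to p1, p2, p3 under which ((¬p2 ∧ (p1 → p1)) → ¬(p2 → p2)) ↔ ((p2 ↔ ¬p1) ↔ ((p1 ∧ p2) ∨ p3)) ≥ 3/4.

value 1: 29 assignments (counts)
value 3/4: 35 assignments (counts)
value 1/2: 35 assignments
value 1/4: 15 assignments
value 0: 11 assignments
So 64 of the 125 assignments meet the threshold.

64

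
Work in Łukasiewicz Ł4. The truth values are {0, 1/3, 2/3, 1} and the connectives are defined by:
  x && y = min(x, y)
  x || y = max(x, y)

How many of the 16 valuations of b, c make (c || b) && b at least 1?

4

b = 0, c = 0 ↦ 0  <
b = 0, c = 1/3 ↦ 0  <
b = 0, c = 2/3 ↦ 0  <
b = 0, c = 1 ↦ 0  <
b = 1/3, c = 0 ↦ 1/3  <
b = 1/3, c = 1/3 ↦ 1/3  <
b = 1/3, c = 2/3 ↦ 1/3  <
b = 1/3, c = 1 ↦ 1/3  <
b = 2/3, c = 0 ↦ 2/3  <
b = 2/3, c = 1/3 ↦ 2/3  <
b = 2/3, c = 2/3 ↦ 2/3  <
b = 2/3, c = 1 ↦ 2/3  <
b = 1, c = 0 ↦ 1  ≥
b = 1, c = 1/3 ↦ 1  ≥
b = 1, c = 2/3 ↦ 1  ≥
b = 1, c = 1 ↦ 1  ≥
So 4 of the 16 assignments meet the threshold.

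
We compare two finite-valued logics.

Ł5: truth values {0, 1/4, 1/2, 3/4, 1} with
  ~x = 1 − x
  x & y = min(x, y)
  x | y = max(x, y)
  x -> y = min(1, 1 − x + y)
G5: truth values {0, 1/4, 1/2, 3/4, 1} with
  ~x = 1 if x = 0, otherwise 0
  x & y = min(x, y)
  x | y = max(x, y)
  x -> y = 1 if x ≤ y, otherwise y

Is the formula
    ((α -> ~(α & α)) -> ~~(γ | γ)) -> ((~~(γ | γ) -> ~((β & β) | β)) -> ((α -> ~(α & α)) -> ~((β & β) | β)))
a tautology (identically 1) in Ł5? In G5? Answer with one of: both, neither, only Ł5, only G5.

both

In Ł5: every assignment gives 1 — tautology.
In G5: every assignment gives 1 — tautology.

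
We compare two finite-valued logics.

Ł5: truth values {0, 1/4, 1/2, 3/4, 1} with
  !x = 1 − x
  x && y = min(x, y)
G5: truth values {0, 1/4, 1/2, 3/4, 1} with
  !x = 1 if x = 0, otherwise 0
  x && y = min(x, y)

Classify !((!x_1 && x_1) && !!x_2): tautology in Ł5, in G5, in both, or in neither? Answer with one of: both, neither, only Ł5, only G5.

only G5

In Ł5: at x_1 = 1/4, x_2 = 1/4 the value is 3/4 — not a tautology.
In G5: every assignment gives 1 — tautology.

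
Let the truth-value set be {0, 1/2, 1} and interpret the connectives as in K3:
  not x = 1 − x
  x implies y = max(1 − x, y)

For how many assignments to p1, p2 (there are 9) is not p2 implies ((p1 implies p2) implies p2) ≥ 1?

p1 = 0, p2 = 0 ↦ 0  <
p1 = 0, p2 = 1/2 ↦ 1/2  <
p1 = 0, p2 = 1 ↦ 1  ≥
p1 = 1/2, p2 = 0 ↦ 1/2  <
p1 = 1/2, p2 = 1/2 ↦ 1/2  <
p1 = 1/2, p2 = 1 ↦ 1  ≥
p1 = 1, p2 = 0 ↦ 1  ≥
p1 = 1, p2 = 1/2 ↦ 1/2  <
p1 = 1, p2 = 1 ↦ 1  ≥
So 4 of the 9 assignments meet the threshold.

4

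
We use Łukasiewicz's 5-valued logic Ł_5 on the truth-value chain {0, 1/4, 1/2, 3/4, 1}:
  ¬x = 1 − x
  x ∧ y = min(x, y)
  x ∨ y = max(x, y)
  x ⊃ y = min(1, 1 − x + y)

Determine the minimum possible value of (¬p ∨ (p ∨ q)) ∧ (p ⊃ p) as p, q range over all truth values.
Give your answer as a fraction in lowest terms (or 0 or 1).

Take p = 1/2, q = 0:
¬p = ¬1/2 = 1/2
p ∨ q = 1/2 ∨ 0 = 1/2
¬p ∨ (p ∨ q) = 1/2 ∨ 1/2 = 1/2
p ⊃ p = 1/2 ⊃ 1/2 = 1
(¬p ∨ (p ∨ q)) ∧ (p ⊃ p) = 1/2 ∧ 1 = 1/2
No assignment yields a value below 1/2, so this is the minimum.

1/2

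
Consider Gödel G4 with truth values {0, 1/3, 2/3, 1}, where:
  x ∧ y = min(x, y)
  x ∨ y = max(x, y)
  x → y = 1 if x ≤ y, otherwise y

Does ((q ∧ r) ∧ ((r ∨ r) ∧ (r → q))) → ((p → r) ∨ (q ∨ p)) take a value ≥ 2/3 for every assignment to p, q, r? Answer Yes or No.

At p = 1/3, q = 0, r = 1/3, for instance:
q ∧ r = 0 ∧ 1/3 = 0
r ∨ r = 1/3 ∨ 1/3 = 1/3
r → q = 1/3 → 0 = 0
(r ∨ r) ∧ (r → q) = 1/3 ∧ 0 = 0
(q ∧ r) ∧ ((r ∨ r) ∧ (r → q)) = 0 ∧ 0 = 0
p → r = 1/3 → 1/3 = 1
q ∨ p = 0 ∨ 1/3 = 1/3
(p → r) ∨ (q ∨ p) = 1 ∨ 1/3 = 1
((q ∧ r) ∧ ((r ∨ r) ∧ (r → q))) → ((p → r) ∨ (q ∨ p)) = 0 → 1 = 1
and checking the remaining 63 assignments likewise gives ≥ 2/3 in every case.

Yes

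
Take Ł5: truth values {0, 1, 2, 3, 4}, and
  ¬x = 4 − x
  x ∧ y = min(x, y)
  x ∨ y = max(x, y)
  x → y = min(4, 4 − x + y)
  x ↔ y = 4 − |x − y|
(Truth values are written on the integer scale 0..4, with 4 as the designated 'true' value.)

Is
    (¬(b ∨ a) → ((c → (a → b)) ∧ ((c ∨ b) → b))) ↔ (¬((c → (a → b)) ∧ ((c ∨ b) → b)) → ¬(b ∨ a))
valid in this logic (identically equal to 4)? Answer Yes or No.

No

Counterexample: take a = 0, b = 0, c = 1.
b ∨ a = 0 ∨ 0 = 0
¬(b ∨ a) = ¬0 = 4
a → b = 0 → 0 = 4
c → (a → b) = 1 → 4 = 4
c ∨ b = 1 ∨ 0 = 1
(c ∨ b) → b = 1 → 0 = 3
(c → (a → b)) ∧ ((c ∨ b) → b) = 4 ∧ 3 = 3
¬(b ∨ a) → ((c → (a → b)) ∧ ((c ∨ b) → b)) = 4 → 3 = 3
a → b = 0 → 0 = 4
c → (a → b) = 1 → 4 = 4
c ∨ b = 1 ∨ 0 = 1
(c ∨ b) → b = 1 → 0 = 3
(c → (a → b)) ∧ ((c ∨ b) → b) = 4 ∧ 3 = 3
¬((c → (a → b)) ∧ ((c ∨ b) → b)) = ¬3 = 1
b ∨ a = 0 ∨ 0 = 0
¬(b ∨ a) = ¬0 = 4
¬((c → (a → b)) ∧ ((c ∨ b) → b)) → ¬(b ∨ a) = 1 → 4 = 4
(¬(b ∨ a) → ((c → (a → b)) ∧ ((c ∨ b) → b))) ↔ (¬((c → (a → b)) ∧ ((c ∨ b) → b)) → ¬(b ∨ a)) = 3 ↔ 4 = 3
This gives 3 ≠ 4.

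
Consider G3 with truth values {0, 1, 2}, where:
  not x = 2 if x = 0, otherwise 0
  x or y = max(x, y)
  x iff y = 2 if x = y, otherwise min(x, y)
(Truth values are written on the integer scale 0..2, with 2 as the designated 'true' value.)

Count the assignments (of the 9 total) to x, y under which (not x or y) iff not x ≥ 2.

x = 0, y = 0 ↦ 2  ≥
x = 0, y = 1 ↦ 2  ≥
x = 0, y = 2 ↦ 2  ≥
x = 1, y = 0 ↦ 2  ≥
x = 1, y = 1 ↦ 0  <
x = 1, y = 2 ↦ 0  <
x = 2, y = 0 ↦ 2  ≥
x = 2, y = 1 ↦ 0  <
x = 2, y = 2 ↦ 0  <
So 5 of the 9 assignments meet the threshold.

5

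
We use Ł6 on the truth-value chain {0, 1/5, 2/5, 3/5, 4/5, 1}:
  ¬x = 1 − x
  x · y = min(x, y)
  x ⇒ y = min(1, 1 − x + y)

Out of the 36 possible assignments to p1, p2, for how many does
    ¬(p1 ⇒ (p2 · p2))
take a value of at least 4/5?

3

value 1: 1 assignment (counts)
value 4/5: 2 assignments (counts)
value 3/5: 3 assignments
value 2/5: 4 assignments
value 1/5: 5 assignments
value 0: 21 assignments
So 3 of the 36 assignments meet the threshold.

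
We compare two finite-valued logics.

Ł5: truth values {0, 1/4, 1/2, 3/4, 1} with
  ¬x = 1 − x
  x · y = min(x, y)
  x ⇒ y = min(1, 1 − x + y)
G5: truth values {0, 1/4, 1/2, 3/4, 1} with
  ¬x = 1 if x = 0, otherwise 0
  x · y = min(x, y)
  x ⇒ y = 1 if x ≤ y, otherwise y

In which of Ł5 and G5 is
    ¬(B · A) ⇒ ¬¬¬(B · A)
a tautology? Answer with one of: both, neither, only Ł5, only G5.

In Ł5: every assignment gives 1 — tautology.
In G5: every assignment gives 1 — tautology.

both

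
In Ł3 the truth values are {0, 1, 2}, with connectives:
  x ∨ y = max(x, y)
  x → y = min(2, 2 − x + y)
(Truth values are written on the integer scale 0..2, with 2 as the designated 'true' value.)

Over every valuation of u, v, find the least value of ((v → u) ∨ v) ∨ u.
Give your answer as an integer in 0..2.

1

Take u = 0, v = 1:
v → u = 1 → 0 = 1
(v → u) ∨ v = 1 ∨ 1 = 1
((v → u) ∨ v) ∨ u = 1 ∨ 0 = 1
No assignment yields a value below 1, so this is the minimum.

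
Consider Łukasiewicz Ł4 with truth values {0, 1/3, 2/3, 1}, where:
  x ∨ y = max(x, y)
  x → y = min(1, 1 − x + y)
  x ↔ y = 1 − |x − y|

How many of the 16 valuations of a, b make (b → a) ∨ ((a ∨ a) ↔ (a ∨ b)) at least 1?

10

a = 0, b = 0 ↦ 1  ≥
a = 0, b = 1/3 ↦ 2/3  <
a = 0, b = 2/3 ↦ 1/3  <
a = 0, b = 1 ↦ 0  <
a = 1/3, b = 0 ↦ 1  ≥
a = 1/3, b = 1/3 ↦ 1  ≥
a = 1/3, b = 2/3 ↦ 2/3  <
a = 1/3, b = 1 ↦ 1/3  <
a = 2/3, b = 0 ↦ 1  ≥
a = 2/3, b = 1/3 ↦ 1  ≥
a = 2/3, b = 2/3 ↦ 1  ≥
a = 2/3, b = 1 ↦ 2/3  <
a = 1, b = 0 ↦ 1  ≥
a = 1, b = 1/3 ↦ 1  ≥
a = 1, b = 2/3 ↦ 1  ≥
a = 1, b = 1 ↦ 1  ≥
So 10 of the 16 assignments meet the threshold.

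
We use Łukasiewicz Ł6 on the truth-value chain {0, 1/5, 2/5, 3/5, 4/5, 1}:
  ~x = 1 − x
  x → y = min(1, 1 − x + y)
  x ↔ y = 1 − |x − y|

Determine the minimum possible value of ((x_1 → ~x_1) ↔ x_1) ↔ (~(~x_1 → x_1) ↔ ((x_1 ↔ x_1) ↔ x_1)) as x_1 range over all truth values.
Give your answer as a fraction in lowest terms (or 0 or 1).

Take x_1 = 1/5:
~x_1 = ~1/5 = 4/5
x_1 → ~x_1 = 1/5 → 4/5 = 1
(x_1 → ~x_1) ↔ x_1 = 1 ↔ 1/5 = 1/5
~x_1 = ~1/5 = 4/5
~x_1 → x_1 = 4/5 → 1/5 = 2/5
~(~x_1 → x_1) = ~2/5 = 3/5
x_1 ↔ x_1 = 1/5 ↔ 1/5 = 1
(x_1 ↔ x_1) ↔ x_1 = 1 ↔ 1/5 = 1/5
~(~x_1 → x_1) ↔ ((x_1 ↔ x_1) ↔ x_1) = 3/5 ↔ 1/5 = 3/5
((x_1 → ~x_1) ↔ x_1) ↔ (~(~x_1 → x_1) ↔ ((x_1 ↔ x_1) ↔ x_1)) = 1/5 ↔ 3/5 = 3/5
No assignment yields a value below 3/5, so this is the minimum.

3/5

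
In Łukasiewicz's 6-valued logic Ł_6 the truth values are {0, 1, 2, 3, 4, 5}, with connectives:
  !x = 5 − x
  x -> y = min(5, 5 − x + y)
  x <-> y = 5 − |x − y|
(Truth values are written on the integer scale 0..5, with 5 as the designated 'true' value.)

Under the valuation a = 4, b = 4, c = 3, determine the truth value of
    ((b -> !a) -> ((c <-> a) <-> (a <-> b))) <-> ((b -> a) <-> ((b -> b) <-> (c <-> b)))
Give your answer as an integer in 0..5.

4

!a = !4 = 1
b -> !a = 4 -> 1 = 2
c <-> a = 3 <-> 4 = 4
a <-> b = 4 <-> 4 = 5
(c <-> a) <-> (a <-> b) = 4 <-> 5 = 4
(b -> !a) -> ((c <-> a) <-> (a <-> b)) = 2 -> 4 = 5
b -> a = 4 -> 4 = 5
b -> b = 4 -> 4 = 5
c <-> b = 3 <-> 4 = 4
(b -> b) <-> (c <-> b) = 5 <-> 4 = 4
(b -> a) <-> ((b -> b) <-> (c <-> b)) = 5 <-> 4 = 4
((b -> !a) -> ((c <-> a) <-> (a <-> b))) <-> ((b -> a) <-> ((b -> b) <-> (c <-> b))) = 5 <-> 4 = 4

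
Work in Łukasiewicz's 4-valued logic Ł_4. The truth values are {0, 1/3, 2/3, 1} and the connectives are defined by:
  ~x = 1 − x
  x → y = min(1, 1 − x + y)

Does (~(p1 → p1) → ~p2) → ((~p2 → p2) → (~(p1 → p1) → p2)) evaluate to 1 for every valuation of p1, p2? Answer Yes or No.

Yes

p1 = 0, p2 = 0 ↦ 1
p1 = 0, p2 = 1/3 ↦ 1
p1 = 0, p2 = 2/3 ↦ 1
p1 = 0, p2 = 1 ↦ 1
p1 = 1/3, p2 = 0 ↦ 1
p1 = 1/3, p2 = 1/3 ↦ 1
p1 = 1/3, p2 = 2/3 ↦ 1
p1 = 1/3, p2 = 1 ↦ 1
p1 = 2/3, p2 = 0 ↦ 1
p1 = 2/3, p2 = 1/3 ↦ 1
p1 = 2/3, p2 = 2/3 ↦ 1
p1 = 2/3, p2 = 1 ↦ 1
p1 = 1, p2 = 0 ↦ 1
p1 = 1, p2 = 1/3 ↦ 1
p1 = 1, p2 = 2/3 ↦ 1
p1 = 1, p2 = 1 ↦ 1
Every assignment gives a value ≥ 1.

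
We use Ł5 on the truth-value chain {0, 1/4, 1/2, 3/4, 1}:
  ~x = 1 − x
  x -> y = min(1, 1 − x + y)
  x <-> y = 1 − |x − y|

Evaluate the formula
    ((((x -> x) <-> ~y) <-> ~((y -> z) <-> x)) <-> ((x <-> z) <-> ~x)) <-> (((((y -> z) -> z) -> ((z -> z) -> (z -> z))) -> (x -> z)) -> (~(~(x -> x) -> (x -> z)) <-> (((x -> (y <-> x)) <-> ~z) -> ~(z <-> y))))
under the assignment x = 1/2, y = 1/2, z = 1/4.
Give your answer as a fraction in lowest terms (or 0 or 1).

x -> x = 1/2 -> 1/2 = 1
~y = ~1/2 = 1/2
(x -> x) <-> ~y = 1 <-> 1/2 = 1/2
y -> z = 1/2 -> 1/4 = 3/4
(y -> z) <-> x = 3/4 <-> 1/2 = 3/4
~((y -> z) <-> x) = ~3/4 = 1/4
((x -> x) <-> ~y) <-> ~((y -> z) <-> x) = 1/2 <-> 1/4 = 3/4
x <-> z = 1/2 <-> 1/4 = 3/4
~x = ~1/2 = 1/2
(x <-> z) <-> ~x = 3/4 <-> 1/2 = 3/4
(((x -> x) <-> ~y) <-> ~((y -> z) <-> x)) <-> ((x <-> z) <-> ~x) = 3/4 <-> 3/4 = 1
y -> z = 1/2 -> 1/4 = 3/4
(y -> z) -> z = 3/4 -> 1/4 = 1/2
z -> z = 1/4 -> 1/4 = 1
z -> z = 1/4 -> 1/4 = 1
(z -> z) -> (z -> z) = 1 -> 1 = 1
((y -> z) -> z) -> ((z -> z) -> (z -> z)) = 1/2 -> 1 = 1
x -> z = 1/2 -> 1/4 = 3/4
(((y -> z) -> z) -> ((z -> z) -> (z -> z))) -> (x -> z) = 1 -> 3/4 = 3/4
x -> x = 1/2 -> 1/2 = 1
~(x -> x) = ~1 = 0
x -> z = 1/2 -> 1/4 = 3/4
~(x -> x) -> (x -> z) = 0 -> 3/4 = 1
~(~(x -> x) -> (x -> z)) = ~1 = 0
y <-> x = 1/2 <-> 1/2 = 1
x -> (y <-> x) = 1/2 -> 1 = 1
~z = ~1/4 = 3/4
(x -> (y <-> x)) <-> ~z = 1 <-> 3/4 = 3/4
z <-> y = 1/4 <-> 1/2 = 3/4
~(z <-> y) = ~3/4 = 1/4
((x -> (y <-> x)) <-> ~z) -> ~(z <-> y) = 3/4 -> 1/4 = 1/2
~(~(x -> x) -> (x -> z)) <-> (((x -> (y <-> x)) <-> ~z) -> ~(z <-> y)) = 0 <-> 1/2 = 1/2
((((y -> z) -> z) -> ((z -> z) -> (z -> z))) -> (x -> z)) -> (~(~(x -> x) -> (x -> z)) <-> (((x -> (y <-> x)) <-> ~z) -> ~(z <-> y))) = 3/4 -> 1/2 = 3/4
((((x -> x) <-> ~y) <-> ~((y -> z) <-> x)) <-> ((x <-> z) <-> ~x)) <-> (((((y -> z) -> z) -> ((z -> z) -> (z -> z))) -> (x -> z)) -> (~(~(x -> x) -> (x -> z)) <-> (((x -> (y <-> x)) <-> ~z) -> ~(z <-> y)))) = 1 <-> 3/4 = 3/4

3/4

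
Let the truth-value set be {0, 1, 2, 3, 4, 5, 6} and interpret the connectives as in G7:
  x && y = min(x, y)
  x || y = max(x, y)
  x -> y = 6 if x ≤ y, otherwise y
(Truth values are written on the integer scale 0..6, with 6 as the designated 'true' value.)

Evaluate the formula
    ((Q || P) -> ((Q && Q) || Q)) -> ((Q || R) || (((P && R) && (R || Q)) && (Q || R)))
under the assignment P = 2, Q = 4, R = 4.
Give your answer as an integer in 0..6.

4

Q || P = 4 || 2 = 4
Q && Q = 4 && 4 = 4
(Q && Q) || Q = 4 || 4 = 4
(Q || P) -> ((Q && Q) || Q) = 4 -> 4 = 6
Q || R = 4 || 4 = 4
P && R = 2 && 4 = 2
R || Q = 4 || 4 = 4
(P && R) && (R || Q) = 2 && 4 = 2
Q || R = 4 || 4 = 4
((P && R) && (R || Q)) && (Q || R) = 2 && 4 = 2
(Q || R) || (((P && R) && (R || Q)) && (Q || R)) = 4 || 2 = 4
((Q || P) -> ((Q && Q) || Q)) -> ((Q || R) || (((P && R) && (R || Q)) && (Q || R))) = 6 -> 4 = 4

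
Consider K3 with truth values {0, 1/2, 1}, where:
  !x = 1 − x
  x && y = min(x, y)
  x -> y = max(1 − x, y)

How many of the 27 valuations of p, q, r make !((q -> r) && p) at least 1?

value 1: 11 assignments (counts)
value 1/2: 11 assignments
value 0: 5 assignments
So 11 of the 27 assignments meet the threshold.

11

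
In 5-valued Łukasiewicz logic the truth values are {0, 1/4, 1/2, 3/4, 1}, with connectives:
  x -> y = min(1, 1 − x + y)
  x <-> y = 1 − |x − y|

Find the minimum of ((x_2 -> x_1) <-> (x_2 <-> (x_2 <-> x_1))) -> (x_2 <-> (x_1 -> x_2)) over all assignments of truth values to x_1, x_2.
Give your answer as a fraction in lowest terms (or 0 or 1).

1/2

Take x_1 = 0, x_2 = 1/4:
x_2 -> x_1 = 1/4 -> 0 = 3/4
x_2 <-> x_1 = 1/4 <-> 0 = 3/4
x_2 <-> (x_2 <-> x_1) = 1/4 <-> 3/4 = 1/2
(x_2 -> x_1) <-> (x_2 <-> (x_2 <-> x_1)) = 3/4 <-> 1/2 = 3/4
x_1 -> x_2 = 0 -> 1/4 = 1
x_2 <-> (x_1 -> x_2) = 1/4 <-> 1 = 1/4
((x_2 -> x_1) <-> (x_2 <-> (x_2 <-> x_1))) -> (x_2 <-> (x_1 -> x_2)) = 3/4 -> 1/4 = 1/2
No assignment yields a value below 1/2, so this is the minimum.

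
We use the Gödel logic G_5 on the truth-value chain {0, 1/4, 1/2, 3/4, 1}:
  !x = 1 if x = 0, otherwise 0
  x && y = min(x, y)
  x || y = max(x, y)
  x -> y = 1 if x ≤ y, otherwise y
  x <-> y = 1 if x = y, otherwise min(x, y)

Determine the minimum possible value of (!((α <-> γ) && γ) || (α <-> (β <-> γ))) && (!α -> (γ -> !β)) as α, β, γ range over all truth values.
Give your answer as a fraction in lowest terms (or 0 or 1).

Take α = 0, β = 1/4, γ = 1/4:
α <-> γ = 0 <-> 1/4 = 0
(α <-> γ) && γ = 0 && 1/4 = 0
!((α <-> γ) && γ) = !0 = 1
β <-> γ = 1/4 <-> 1/4 = 1
α <-> (β <-> γ) = 0 <-> 1 = 0
!((α <-> γ) && γ) || (α <-> (β <-> γ)) = 1 || 0 = 1
!α = !0 = 1
!β = !1/4 = 0
γ -> !β = 1/4 -> 0 = 0
!α -> (γ -> !β) = 1 -> 0 = 0
(!((α <-> γ) && γ) || (α <-> (β <-> γ))) && (!α -> (γ -> !β)) = 1 && 0 = 0
No assignment yields a value below 0, so this is the minimum.

0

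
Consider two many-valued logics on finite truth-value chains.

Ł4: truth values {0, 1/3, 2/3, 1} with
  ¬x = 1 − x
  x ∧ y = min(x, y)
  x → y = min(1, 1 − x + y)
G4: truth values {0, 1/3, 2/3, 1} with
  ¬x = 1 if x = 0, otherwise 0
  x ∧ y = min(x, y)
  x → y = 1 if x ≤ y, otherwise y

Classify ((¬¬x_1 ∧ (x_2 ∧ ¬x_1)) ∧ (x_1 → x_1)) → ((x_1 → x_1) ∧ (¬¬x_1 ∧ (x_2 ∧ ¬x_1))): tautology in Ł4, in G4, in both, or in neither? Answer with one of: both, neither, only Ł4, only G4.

In Ł4: every assignment gives 1 — tautology.
In G4: every assignment gives 1 — tautology.

both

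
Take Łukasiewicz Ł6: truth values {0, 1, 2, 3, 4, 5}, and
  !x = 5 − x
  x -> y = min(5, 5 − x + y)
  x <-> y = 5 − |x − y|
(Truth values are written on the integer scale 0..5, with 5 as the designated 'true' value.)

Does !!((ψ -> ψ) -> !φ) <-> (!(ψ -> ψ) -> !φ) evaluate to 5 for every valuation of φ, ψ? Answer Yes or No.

Counterexample: take φ = 1, ψ = 0.
ψ -> ψ = 0 -> 0 = 5
!φ = !1 = 4
(ψ -> ψ) -> !φ = 5 -> 4 = 4
!((ψ -> ψ) -> !φ) = !4 = 1
!!((ψ -> ψ) -> !φ) = !1 = 4
ψ -> ψ = 0 -> 0 = 5
!(ψ -> ψ) = !5 = 0
!φ = !1 = 4
!(ψ -> ψ) -> !φ = 0 -> 4 = 5
!!((ψ -> ψ) -> !φ) <-> (!(ψ -> ψ) -> !φ) = 4 <-> 5 = 4
This gives 4 ≠ 5.

No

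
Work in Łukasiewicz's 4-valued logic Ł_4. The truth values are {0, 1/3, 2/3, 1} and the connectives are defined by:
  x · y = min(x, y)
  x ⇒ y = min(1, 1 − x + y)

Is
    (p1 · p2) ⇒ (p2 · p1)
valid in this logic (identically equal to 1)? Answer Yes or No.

Yes

p1 = 0, p2 = 0 ↦ 1
p1 = 0, p2 = 1/3 ↦ 1
p1 = 0, p2 = 2/3 ↦ 1
p1 = 0, p2 = 1 ↦ 1
p1 = 1/3, p2 = 0 ↦ 1
p1 = 1/3, p2 = 1/3 ↦ 1
p1 = 1/3, p2 = 2/3 ↦ 1
p1 = 1/3, p2 = 1 ↦ 1
p1 = 2/3, p2 = 0 ↦ 1
p1 = 2/3, p2 = 1/3 ↦ 1
p1 = 2/3, p2 = 2/3 ↦ 1
p1 = 2/3, p2 = 1 ↦ 1
p1 = 1, p2 = 0 ↦ 1
p1 = 1, p2 = 1/3 ↦ 1
p1 = 1, p2 = 2/3 ↦ 1
p1 = 1, p2 = 1 ↦ 1
Every assignment gives a value ≥ 1.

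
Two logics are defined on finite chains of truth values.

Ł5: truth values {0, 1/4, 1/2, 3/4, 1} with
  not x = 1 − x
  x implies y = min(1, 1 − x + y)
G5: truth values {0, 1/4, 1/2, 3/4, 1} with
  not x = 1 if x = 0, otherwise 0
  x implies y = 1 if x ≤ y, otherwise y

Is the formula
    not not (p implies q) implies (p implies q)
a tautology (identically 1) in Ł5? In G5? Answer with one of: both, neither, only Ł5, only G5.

only Ł5

In Ł5: every assignment gives 1 — tautology.
In G5: at p = 1/2, q = 1/4 the value is 1/4 — not a tautology.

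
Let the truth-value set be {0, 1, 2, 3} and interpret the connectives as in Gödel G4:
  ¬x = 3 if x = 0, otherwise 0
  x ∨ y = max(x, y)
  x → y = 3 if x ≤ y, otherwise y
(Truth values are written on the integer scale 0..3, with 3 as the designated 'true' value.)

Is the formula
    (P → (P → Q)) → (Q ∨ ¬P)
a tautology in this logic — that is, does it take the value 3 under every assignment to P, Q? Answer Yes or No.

Counterexample: take P = 1, Q = 1.
P → Q = 1 → 1 = 3
P → (P → Q) = 1 → 3 = 3
¬P = ¬1 = 0
Q ∨ ¬P = 1 ∨ 0 = 1
(P → (P → Q)) → (Q ∨ ¬P) = 3 → 1 = 1
This gives 1 ≠ 3.

No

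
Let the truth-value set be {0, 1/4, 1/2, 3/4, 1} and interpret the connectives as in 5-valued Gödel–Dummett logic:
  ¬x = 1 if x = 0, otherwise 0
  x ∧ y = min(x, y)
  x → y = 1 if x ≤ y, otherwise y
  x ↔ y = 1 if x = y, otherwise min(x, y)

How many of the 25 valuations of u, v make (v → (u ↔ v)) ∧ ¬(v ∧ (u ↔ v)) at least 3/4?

value 1: 5 assignments (counts)
value 0: 20 assignments
So 5 of the 25 assignments meet the threshold.

5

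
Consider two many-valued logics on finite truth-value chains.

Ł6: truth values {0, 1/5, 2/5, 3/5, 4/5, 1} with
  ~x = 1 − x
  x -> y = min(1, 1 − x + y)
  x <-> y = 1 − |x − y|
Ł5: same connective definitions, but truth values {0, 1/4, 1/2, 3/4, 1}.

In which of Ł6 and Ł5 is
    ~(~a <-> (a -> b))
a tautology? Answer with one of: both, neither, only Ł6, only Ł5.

neither

In Ł6: at a = 0, b = 0 the value is 0 — not a tautology.
In Ł5: at a = 0, b = 0 the value is 0 — not a tautology.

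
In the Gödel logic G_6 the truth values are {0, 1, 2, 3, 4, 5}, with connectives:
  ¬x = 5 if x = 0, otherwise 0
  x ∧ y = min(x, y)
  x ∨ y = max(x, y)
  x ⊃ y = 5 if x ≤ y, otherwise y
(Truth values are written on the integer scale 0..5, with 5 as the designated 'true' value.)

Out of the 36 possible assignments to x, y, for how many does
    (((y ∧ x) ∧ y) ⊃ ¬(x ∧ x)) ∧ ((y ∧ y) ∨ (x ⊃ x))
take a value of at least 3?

value 5: 11 assignments (counts)
value 0: 25 assignments
So 11 of the 36 assignments meet the threshold.

11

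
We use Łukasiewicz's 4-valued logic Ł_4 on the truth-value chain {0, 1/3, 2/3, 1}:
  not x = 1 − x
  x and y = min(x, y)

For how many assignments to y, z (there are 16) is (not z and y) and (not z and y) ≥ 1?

1

y = 0, z = 0 ↦ 0  <
y = 0, z = 1/3 ↦ 0  <
y = 0, z = 2/3 ↦ 0  <
y = 0, z = 1 ↦ 0  <
y = 1/3, z = 0 ↦ 1/3  <
y = 1/3, z = 1/3 ↦ 1/3  <
y = 1/3, z = 2/3 ↦ 1/3  <
y = 1/3, z = 1 ↦ 0  <
y = 2/3, z = 0 ↦ 2/3  <
y = 2/3, z = 1/3 ↦ 2/3  <
y = 2/3, z = 2/3 ↦ 1/3  <
y = 2/3, z = 1 ↦ 0  <
y = 1, z = 0 ↦ 1  ≥
y = 1, z = 1/3 ↦ 2/3  <
y = 1, z = 2/3 ↦ 1/3  <
y = 1, z = 1 ↦ 0  <
So 1 of the 16 assignments meets the threshold.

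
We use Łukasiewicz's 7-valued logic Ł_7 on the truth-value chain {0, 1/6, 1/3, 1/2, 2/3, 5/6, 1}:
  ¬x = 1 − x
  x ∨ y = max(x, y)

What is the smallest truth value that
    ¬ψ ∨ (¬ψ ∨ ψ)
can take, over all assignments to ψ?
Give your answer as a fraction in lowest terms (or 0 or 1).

1/2

Take ψ = 1/2:
¬ψ = ¬1/2 = 1/2
¬ψ = ¬1/2 = 1/2
¬ψ ∨ ψ = 1/2 ∨ 1/2 = 1/2
¬ψ ∨ (¬ψ ∨ ψ) = 1/2 ∨ 1/2 = 1/2
No assignment yields a value below 1/2, so this is the minimum.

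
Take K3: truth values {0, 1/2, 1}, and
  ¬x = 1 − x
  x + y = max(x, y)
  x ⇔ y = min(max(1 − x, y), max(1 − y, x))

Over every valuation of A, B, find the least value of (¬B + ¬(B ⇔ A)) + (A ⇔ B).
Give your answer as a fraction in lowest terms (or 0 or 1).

1/2

Take A = 0, B = 1/2:
¬B = ¬1/2 = 1/2
B ⇔ A = 1/2 ⇔ 0 = 1/2
¬(B ⇔ A) = ¬1/2 = 1/2
¬B + ¬(B ⇔ A) = 1/2 + 1/2 = 1/2
A ⇔ B = 0 ⇔ 1/2 = 1/2
(¬B + ¬(B ⇔ A)) + (A ⇔ B) = 1/2 + 1/2 = 1/2
No assignment yields a value below 1/2, so this is the minimum.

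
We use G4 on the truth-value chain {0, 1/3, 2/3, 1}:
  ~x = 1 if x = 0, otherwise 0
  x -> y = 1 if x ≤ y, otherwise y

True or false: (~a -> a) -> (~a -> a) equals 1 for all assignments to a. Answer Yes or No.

Yes

a = 0 ↦ 1
a = 1/3 ↦ 1
a = 2/3 ↦ 1
a = 1 ↦ 1
Every assignment gives a value ≥ 1.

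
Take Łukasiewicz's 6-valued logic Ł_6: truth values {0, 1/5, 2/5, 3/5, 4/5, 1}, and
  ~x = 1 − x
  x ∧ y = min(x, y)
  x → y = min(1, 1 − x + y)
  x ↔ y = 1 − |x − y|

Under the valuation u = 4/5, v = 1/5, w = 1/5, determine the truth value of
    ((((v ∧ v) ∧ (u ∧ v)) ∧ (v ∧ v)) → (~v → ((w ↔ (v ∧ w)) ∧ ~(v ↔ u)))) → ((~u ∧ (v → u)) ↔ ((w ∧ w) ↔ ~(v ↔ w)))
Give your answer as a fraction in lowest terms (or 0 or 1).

v ∧ v = 1/5 ∧ 1/5 = 1/5
u ∧ v = 4/5 ∧ 1/5 = 1/5
(v ∧ v) ∧ (u ∧ v) = 1/5 ∧ 1/5 = 1/5
v ∧ v = 1/5 ∧ 1/5 = 1/5
((v ∧ v) ∧ (u ∧ v)) ∧ (v ∧ v) = 1/5 ∧ 1/5 = 1/5
~v = ~1/5 = 4/5
v ∧ w = 1/5 ∧ 1/5 = 1/5
w ↔ (v ∧ w) = 1/5 ↔ 1/5 = 1
v ↔ u = 1/5 ↔ 4/5 = 2/5
~(v ↔ u) = ~2/5 = 3/5
(w ↔ (v ∧ w)) ∧ ~(v ↔ u) = 1 ∧ 3/5 = 3/5
~v → ((w ↔ (v ∧ w)) ∧ ~(v ↔ u)) = 4/5 → 3/5 = 4/5
(((v ∧ v) ∧ (u ∧ v)) ∧ (v ∧ v)) → (~v → ((w ↔ (v ∧ w)) ∧ ~(v ↔ u))) = 1/5 → 4/5 = 1
~u = ~4/5 = 1/5
v → u = 1/5 → 4/5 = 1
~u ∧ (v → u) = 1/5 ∧ 1 = 1/5
w ∧ w = 1/5 ∧ 1/5 = 1/5
v ↔ w = 1/5 ↔ 1/5 = 1
~(v ↔ w) = ~1 = 0
(w ∧ w) ↔ ~(v ↔ w) = 1/5 ↔ 0 = 4/5
(~u ∧ (v → u)) ↔ ((w ∧ w) ↔ ~(v ↔ w)) = 1/5 ↔ 4/5 = 2/5
((((v ∧ v) ∧ (u ∧ v)) ∧ (v ∧ v)) → (~v → ((w ↔ (v ∧ w)) ∧ ~(v ↔ u)))) → ((~u ∧ (v → u)) ↔ ((w ∧ w) ↔ ~(v ↔ w))) = 1 → 2/5 = 2/5

2/5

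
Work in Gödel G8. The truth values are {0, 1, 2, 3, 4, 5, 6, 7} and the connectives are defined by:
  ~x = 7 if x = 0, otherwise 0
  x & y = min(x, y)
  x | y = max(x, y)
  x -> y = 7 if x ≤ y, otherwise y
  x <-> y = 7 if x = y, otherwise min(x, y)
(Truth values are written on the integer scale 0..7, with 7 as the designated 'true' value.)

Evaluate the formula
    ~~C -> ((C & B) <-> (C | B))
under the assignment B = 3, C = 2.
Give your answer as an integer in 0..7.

2

~C = ~2 = 0
~~C = ~0 = 7
C & B = 2 & 3 = 2
C | B = 2 | 3 = 3
(C & B) <-> (C | B) = 2 <-> 3 = 2
~~C -> ((C & B) <-> (C | B)) = 7 -> 2 = 2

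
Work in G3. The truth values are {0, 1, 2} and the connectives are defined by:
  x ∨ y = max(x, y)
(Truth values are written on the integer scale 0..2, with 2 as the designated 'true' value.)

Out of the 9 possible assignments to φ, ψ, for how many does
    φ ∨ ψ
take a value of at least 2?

5

φ = 0, ψ = 0 ↦ 0  <
φ = 0, ψ = 1 ↦ 1  <
φ = 0, ψ = 2 ↦ 2  ≥
φ = 1, ψ = 0 ↦ 1  <
φ = 1, ψ = 1 ↦ 1  <
φ = 1, ψ = 2 ↦ 2  ≥
φ = 2, ψ = 0 ↦ 2  ≥
φ = 2, ψ = 1 ↦ 2  ≥
φ = 2, ψ = 2 ↦ 2  ≥
So 5 of the 9 assignments meet the threshold.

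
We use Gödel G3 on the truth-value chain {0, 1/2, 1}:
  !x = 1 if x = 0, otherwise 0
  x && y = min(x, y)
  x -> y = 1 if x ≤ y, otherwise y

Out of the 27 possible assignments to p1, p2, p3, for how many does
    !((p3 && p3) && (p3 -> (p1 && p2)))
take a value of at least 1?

value 1: 19 assignments (counts)
value 0: 8 assignments
So 19 of the 27 assignments meet the threshold.

19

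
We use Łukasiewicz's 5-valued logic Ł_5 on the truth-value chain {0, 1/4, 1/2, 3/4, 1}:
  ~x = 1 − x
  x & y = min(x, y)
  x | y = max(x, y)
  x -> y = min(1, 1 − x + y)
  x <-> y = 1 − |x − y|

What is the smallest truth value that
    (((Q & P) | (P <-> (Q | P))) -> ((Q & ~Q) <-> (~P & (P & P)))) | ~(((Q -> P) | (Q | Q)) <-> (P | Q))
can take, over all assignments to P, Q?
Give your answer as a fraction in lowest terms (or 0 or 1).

Take P = 1/2, Q = 0:
Q & P = 0 & 1/2 = 0
Q | P = 0 | 1/2 = 1/2
P <-> (Q | P) = 1/2 <-> 1/2 = 1
(Q & P) | (P <-> (Q | P)) = 0 | 1 = 1
~Q = ~0 = 1
Q & ~Q = 0 & 1 = 0
~P = ~1/2 = 1/2
P & P = 1/2 & 1/2 = 1/2
~P & (P & P) = 1/2 & 1/2 = 1/2
(Q & ~Q) <-> (~P & (P & P)) = 0 <-> 1/2 = 1/2
((Q & P) | (P <-> (Q | P))) -> ((Q & ~Q) <-> (~P & (P & P))) = 1 -> 1/2 = 1/2
Q -> P = 0 -> 1/2 = 1
Q | Q = 0 | 0 = 0
(Q -> P) | (Q | Q) = 1 | 0 = 1
P | Q = 1/2 | 0 = 1/2
((Q -> P) | (Q | Q)) <-> (P | Q) = 1 <-> 1/2 = 1/2
~(((Q -> P) | (Q | Q)) <-> (P | Q)) = ~1/2 = 1/2
(((Q & P) | (P <-> (Q | P))) -> ((Q & ~Q) <-> (~P & (P & P)))) | ~(((Q -> P) | (Q | Q)) <-> (P | Q)) = 1/2 | 1/2 = 1/2
No assignment yields a value below 1/2, so this is the minimum.

1/2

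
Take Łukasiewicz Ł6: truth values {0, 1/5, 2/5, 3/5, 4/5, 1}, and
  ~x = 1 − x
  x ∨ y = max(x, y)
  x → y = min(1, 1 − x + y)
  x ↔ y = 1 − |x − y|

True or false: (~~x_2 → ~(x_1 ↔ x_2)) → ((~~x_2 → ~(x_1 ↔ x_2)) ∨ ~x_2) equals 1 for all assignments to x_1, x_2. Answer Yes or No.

Yes

At x_1 = 2/5, x_2 = 4/5, for instance:
~x_2 = ~4/5 = 1/5
~~x_2 = ~1/5 = 4/5
x_1 ↔ x_2 = 2/5 ↔ 4/5 = 3/5
~(x_1 ↔ x_2) = ~3/5 = 2/5
~~x_2 → ~(x_1 ↔ x_2) = 4/5 → 2/5 = 3/5
~x_2 = ~4/5 = 1/5
(~~x_2 → ~(x_1 ↔ x_2)) ∨ ~x_2 = 3/5 ∨ 1/5 = 3/5
(~~x_2 → ~(x_1 ↔ x_2)) → ((~~x_2 → ~(x_1 ↔ x_2)) ∨ ~x_2) = 3/5 → 3/5 = 1
and checking the remaining 35 assignments likewise gives ≥ 1 in every case.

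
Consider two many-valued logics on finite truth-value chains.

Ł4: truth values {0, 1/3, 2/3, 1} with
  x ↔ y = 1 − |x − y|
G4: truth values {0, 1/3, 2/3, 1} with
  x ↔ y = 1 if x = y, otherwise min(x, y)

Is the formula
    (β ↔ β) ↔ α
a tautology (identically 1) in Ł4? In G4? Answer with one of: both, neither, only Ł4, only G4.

In Ł4: at α = 0, β = 0 the value is 0 — not a tautology.
In G4: at α = 0, β = 0 the value is 0 — not a tautology.

neither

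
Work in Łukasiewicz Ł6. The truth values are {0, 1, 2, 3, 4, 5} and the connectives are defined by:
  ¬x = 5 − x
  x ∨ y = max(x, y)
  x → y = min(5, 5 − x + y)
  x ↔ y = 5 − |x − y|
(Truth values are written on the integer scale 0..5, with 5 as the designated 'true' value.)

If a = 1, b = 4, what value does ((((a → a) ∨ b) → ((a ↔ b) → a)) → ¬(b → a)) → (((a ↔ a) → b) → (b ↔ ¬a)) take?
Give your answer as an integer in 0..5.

a → a = 1 → 1 = 5
(a → a) ∨ b = 5 ∨ 4 = 5
a ↔ b = 1 ↔ 4 = 2
(a ↔ b) → a = 2 → 1 = 4
((a → a) ∨ b) → ((a ↔ b) → a) = 5 → 4 = 4
b → a = 4 → 1 = 2
¬(b → a) = ¬2 = 3
(((a → a) ∨ b) → ((a ↔ b) → a)) → ¬(b → a) = 4 → 3 = 4
a ↔ a = 1 ↔ 1 = 5
(a ↔ a) → b = 5 → 4 = 4
¬a = ¬1 = 4
b ↔ ¬a = 4 ↔ 4 = 5
((a ↔ a) → b) → (b ↔ ¬a) = 4 → 5 = 5
((((a → a) ∨ b) → ((a ↔ b) → a)) → ¬(b → a)) → (((a ↔ a) → b) → (b ↔ ¬a)) = 4 → 5 = 5

5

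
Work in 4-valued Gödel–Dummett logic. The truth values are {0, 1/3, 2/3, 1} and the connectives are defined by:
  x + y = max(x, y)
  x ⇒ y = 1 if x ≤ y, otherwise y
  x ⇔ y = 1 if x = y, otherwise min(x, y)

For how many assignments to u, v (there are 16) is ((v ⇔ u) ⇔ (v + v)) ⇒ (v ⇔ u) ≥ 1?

u = 0, v = 0 ↦ 1  ≥
u = 0, v = 1/3 ↦ 1  ≥
u = 0, v = 2/3 ↦ 1  ≥
u = 0, v = 1 ↦ 1  ≥
u = 1/3, v = 0 ↦ 0  <
u = 1/3, v = 1/3 ↦ 1  ≥
u = 1/3, v = 2/3 ↦ 1  ≥
u = 1/3, v = 1 ↦ 1  ≥
u = 2/3, v = 0 ↦ 0  <
u = 2/3, v = 1/3 ↦ 1/3  <
u = 2/3, v = 2/3 ↦ 1  ≥
u = 2/3, v = 1 ↦ 1  ≥
u = 1, v = 0 ↦ 0  <
u = 1, v = 1/3 ↦ 1/3  <
u = 1, v = 2/3 ↦ 2/3  <
u = 1, v = 1 ↦ 1  ≥
So 10 of the 16 assignments meet the threshold.

10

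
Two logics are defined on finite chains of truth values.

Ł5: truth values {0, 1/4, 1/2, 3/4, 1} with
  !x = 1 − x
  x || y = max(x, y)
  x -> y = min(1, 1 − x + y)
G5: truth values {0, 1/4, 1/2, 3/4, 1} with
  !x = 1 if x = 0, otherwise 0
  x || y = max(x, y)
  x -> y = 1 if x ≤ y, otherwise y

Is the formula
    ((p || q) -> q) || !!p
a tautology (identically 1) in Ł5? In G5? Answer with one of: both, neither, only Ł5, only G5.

In Ł5: at p = 1/4, q = 0 the value is 3/4 — not a tautology.
In G5: every assignment gives 1 — tautology.

only G5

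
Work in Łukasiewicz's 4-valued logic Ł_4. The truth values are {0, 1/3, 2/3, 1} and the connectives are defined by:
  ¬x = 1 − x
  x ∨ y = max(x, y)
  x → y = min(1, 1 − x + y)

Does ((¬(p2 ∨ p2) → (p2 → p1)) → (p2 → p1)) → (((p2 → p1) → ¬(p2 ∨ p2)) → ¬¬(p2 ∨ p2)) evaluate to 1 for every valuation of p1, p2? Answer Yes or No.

No

Counterexample: take p1 = 0, p2 = 0.
p2 ∨ p2 = 0 ∨ 0 = 0
¬(p2 ∨ p2) = ¬0 = 1
p2 → p1 = 0 → 0 = 1
¬(p2 ∨ p2) → (p2 → p1) = 1 → 1 = 1
p2 → p1 = 0 → 0 = 1
(¬(p2 ∨ p2) → (p2 → p1)) → (p2 → p1) = 1 → 1 = 1
p2 → p1 = 0 → 0 = 1
p2 ∨ p2 = 0 ∨ 0 = 0
¬(p2 ∨ p2) = ¬0 = 1
(p2 → p1) → ¬(p2 ∨ p2) = 1 → 1 = 1
p2 ∨ p2 = 0 ∨ 0 = 0
¬(p2 ∨ p2) = ¬0 = 1
¬¬(p2 ∨ p2) = ¬1 = 0
((p2 → p1) → ¬(p2 ∨ p2)) → ¬¬(p2 ∨ p2) = 1 → 0 = 0
((¬(p2 ∨ p2) → (p2 → p1)) → (p2 → p1)) → (((p2 → p1) → ¬(p2 ∨ p2)) → ¬¬(p2 ∨ p2)) = 1 → 0 = 0
This gives 0 ≠ 1.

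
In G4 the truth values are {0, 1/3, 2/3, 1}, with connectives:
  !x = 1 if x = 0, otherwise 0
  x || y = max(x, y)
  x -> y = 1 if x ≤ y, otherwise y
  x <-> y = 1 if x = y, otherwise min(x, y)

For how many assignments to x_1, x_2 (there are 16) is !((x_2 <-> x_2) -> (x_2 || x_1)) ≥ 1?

1

x_1 = 0, x_2 = 0 ↦ 1  ≥
x_1 = 0, x_2 = 1/3 ↦ 0  <
x_1 = 0, x_2 = 2/3 ↦ 0  <
x_1 = 0, x_2 = 1 ↦ 0  <
x_1 = 1/3, x_2 = 0 ↦ 0  <
x_1 = 1/3, x_2 = 1/3 ↦ 0  <
x_1 = 1/3, x_2 = 2/3 ↦ 0  <
x_1 = 1/3, x_2 = 1 ↦ 0  <
x_1 = 2/3, x_2 = 0 ↦ 0  <
x_1 = 2/3, x_2 = 1/3 ↦ 0  <
x_1 = 2/3, x_2 = 2/3 ↦ 0  <
x_1 = 2/3, x_2 = 1 ↦ 0  <
x_1 = 1, x_2 = 0 ↦ 0  <
x_1 = 1, x_2 = 1/3 ↦ 0  <
x_1 = 1, x_2 = 2/3 ↦ 0  <
x_1 = 1, x_2 = 1 ↦ 0  <
So 1 of the 16 assignments meets the threshold.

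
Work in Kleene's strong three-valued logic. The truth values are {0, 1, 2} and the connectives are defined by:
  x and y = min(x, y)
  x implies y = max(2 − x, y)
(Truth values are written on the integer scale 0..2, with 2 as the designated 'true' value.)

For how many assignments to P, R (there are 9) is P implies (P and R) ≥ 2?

P = 0, R = 0 ↦ 2  ≥
P = 0, R = 1 ↦ 2  ≥
P = 0, R = 2 ↦ 2  ≥
P = 1, R = 0 ↦ 1  <
P = 1, R = 1 ↦ 1  <
P = 1, R = 2 ↦ 1  <
P = 2, R = 0 ↦ 0  <
P = 2, R = 1 ↦ 1  <
P = 2, R = 2 ↦ 2  ≥
So 4 of the 9 assignments meet the threshold.

4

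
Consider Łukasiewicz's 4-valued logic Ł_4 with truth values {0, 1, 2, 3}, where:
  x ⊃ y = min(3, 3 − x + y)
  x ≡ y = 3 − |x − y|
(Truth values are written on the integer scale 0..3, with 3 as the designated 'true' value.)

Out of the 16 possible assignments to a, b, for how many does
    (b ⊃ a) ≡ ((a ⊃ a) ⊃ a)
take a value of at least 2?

12

a = 0, b = 0 ↦ 0  <
a = 0, b = 1 ↦ 1  <
a = 0, b = 2 ↦ 2  ≥
a = 0, b = 3 ↦ 3  ≥
a = 1, b = 0 ↦ 1  <
a = 1, b = 1 ↦ 1  <
a = 1, b = 2 ↦ 2  ≥
a = 1, b = 3 ↦ 3  ≥
a = 2, b = 0 ↦ 2  ≥
a = 2, b = 1 ↦ 2  ≥
a = 2, b = 2 ↦ 2  ≥
a = 2, b = 3 ↦ 3  ≥
a = 3, b = 0 ↦ 3  ≥
a = 3, b = 1 ↦ 3  ≥
a = 3, b = 2 ↦ 3  ≥
a = 3, b = 3 ↦ 3  ≥
So 12 of the 16 assignments meet the threshold.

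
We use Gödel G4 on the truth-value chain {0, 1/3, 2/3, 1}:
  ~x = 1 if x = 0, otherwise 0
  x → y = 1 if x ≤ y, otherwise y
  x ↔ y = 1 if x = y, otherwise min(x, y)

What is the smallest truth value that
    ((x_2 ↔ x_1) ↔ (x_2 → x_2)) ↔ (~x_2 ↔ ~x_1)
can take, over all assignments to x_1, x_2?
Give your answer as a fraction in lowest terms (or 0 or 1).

1/3

Take x_1 = 1/3, x_2 = 2/3:
x_2 ↔ x_1 = 2/3 ↔ 1/3 = 1/3
x_2 → x_2 = 2/3 → 2/3 = 1
(x_2 ↔ x_1) ↔ (x_2 → x_2) = 1/3 ↔ 1 = 1/3
~x_2 = ~2/3 = 0
~x_1 = ~1/3 = 0
~x_2 ↔ ~x_1 = 0 ↔ 0 = 1
((x_2 ↔ x_1) ↔ (x_2 → x_2)) ↔ (~x_2 ↔ ~x_1) = 1/3 ↔ 1 = 1/3
No assignment yields a value below 1/3, so this is the minimum.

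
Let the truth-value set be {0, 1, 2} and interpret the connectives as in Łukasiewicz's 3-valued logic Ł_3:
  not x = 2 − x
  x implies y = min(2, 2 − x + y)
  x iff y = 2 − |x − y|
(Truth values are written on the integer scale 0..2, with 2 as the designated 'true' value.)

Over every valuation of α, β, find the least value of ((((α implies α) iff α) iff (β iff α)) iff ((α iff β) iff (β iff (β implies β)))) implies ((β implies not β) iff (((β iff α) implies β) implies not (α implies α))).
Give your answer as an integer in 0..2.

1

Take α = 0, β = 1:
α implies α = 0 implies 0 = 2
(α implies α) iff α = 2 iff 0 = 0
β iff α = 1 iff 0 = 1
((α implies α) iff α) iff (β iff α) = 0 iff 1 = 1
α iff β = 0 iff 1 = 1
β implies β = 1 implies 1 = 2
β iff (β implies β) = 1 iff 2 = 1
(α iff β) iff (β iff (β implies β)) = 1 iff 1 = 2
(((α implies α) iff α) iff (β iff α)) iff ((α iff β) iff (β iff (β implies β))) = 1 iff 2 = 1
not β = not 1 = 1
β implies not β = 1 implies 1 = 2
β iff α = 1 iff 0 = 1
(β iff α) implies β = 1 implies 1 = 2
α implies α = 0 implies 0 = 2
not (α implies α) = not 2 = 0
((β iff α) implies β) implies not (α implies α) = 2 implies 0 = 0
(β implies not β) iff (((β iff α) implies β) implies not (α implies α)) = 2 iff 0 = 0
((((α implies α) iff α) iff (β iff α)) iff ((α iff β) iff (β iff (β implies β)))) implies ((β implies not β) iff (((β iff α) implies β) implies not (α implies α))) = 1 implies 0 = 1
No assignment yields a value below 1, so this is the minimum.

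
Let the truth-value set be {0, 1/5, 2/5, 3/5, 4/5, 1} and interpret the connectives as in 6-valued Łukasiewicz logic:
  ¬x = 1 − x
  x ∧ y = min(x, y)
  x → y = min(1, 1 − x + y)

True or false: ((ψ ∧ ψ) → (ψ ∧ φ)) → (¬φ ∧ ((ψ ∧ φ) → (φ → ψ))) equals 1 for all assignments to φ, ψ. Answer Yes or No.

Counterexample: take φ = 1/5, ψ = 0.
ψ ∧ ψ = 0 ∧ 0 = 0
ψ ∧ φ = 0 ∧ 1/5 = 0
(ψ ∧ ψ) → (ψ ∧ φ) = 0 → 0 = 1
¬φ = ¬1/5 = 4/5
ψ ∧ φ = 0 ∧ 1/5 = 0
φ → ψ = 1/5 → 0 = 4/5
(ψ ∧ φ) → (φ → ψ) = 0 → 4/5 = 1
¬φ ∧ ((ψ ∧ φ) → (φ → ψ)) = 4/5 ∧ 1 = 4/5
((ψ ∧ ψ) → (ψ ∧ φ)) → (¬φ ∧ ((ψ ∧ φ) → (φ → ψ))) = 1 → 4/5 = 4/5
This gives 4/5 ≠ 1.

No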